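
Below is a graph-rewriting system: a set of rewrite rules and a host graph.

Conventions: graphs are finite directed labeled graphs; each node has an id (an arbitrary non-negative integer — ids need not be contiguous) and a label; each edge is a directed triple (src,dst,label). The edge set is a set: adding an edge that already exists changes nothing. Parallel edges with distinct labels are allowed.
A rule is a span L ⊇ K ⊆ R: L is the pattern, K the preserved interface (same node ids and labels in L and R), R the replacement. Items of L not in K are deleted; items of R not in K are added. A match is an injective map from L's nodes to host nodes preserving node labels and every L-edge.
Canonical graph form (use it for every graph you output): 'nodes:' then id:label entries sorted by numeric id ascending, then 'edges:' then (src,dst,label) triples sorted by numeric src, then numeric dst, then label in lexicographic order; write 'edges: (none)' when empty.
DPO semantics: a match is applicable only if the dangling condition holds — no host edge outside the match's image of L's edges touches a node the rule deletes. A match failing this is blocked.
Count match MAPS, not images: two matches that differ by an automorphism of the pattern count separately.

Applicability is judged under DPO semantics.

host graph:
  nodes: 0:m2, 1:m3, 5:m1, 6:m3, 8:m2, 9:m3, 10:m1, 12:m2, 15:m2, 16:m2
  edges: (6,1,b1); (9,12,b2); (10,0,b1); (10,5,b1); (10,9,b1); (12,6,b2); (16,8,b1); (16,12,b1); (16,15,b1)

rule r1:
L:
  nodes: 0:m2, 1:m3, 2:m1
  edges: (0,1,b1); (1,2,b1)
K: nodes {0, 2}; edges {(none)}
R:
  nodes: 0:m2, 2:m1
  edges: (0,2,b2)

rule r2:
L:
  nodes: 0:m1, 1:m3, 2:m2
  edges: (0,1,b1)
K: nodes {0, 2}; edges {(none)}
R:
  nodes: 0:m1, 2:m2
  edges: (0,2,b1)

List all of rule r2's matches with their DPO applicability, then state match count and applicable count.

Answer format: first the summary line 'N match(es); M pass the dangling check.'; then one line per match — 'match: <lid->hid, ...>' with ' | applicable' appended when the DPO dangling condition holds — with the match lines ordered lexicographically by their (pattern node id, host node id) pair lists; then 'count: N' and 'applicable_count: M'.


5 match(es); 0 pass the dangling check.
match: 0->10, 1->9, 2->0
match: 0->10, 1->9, 2->8
match: 0->10, 1->9, 2->12
match: 0->10, 1->9, 2->15
match: 0->10, 1->9, 2->16
count: 5
applicable_count: 0


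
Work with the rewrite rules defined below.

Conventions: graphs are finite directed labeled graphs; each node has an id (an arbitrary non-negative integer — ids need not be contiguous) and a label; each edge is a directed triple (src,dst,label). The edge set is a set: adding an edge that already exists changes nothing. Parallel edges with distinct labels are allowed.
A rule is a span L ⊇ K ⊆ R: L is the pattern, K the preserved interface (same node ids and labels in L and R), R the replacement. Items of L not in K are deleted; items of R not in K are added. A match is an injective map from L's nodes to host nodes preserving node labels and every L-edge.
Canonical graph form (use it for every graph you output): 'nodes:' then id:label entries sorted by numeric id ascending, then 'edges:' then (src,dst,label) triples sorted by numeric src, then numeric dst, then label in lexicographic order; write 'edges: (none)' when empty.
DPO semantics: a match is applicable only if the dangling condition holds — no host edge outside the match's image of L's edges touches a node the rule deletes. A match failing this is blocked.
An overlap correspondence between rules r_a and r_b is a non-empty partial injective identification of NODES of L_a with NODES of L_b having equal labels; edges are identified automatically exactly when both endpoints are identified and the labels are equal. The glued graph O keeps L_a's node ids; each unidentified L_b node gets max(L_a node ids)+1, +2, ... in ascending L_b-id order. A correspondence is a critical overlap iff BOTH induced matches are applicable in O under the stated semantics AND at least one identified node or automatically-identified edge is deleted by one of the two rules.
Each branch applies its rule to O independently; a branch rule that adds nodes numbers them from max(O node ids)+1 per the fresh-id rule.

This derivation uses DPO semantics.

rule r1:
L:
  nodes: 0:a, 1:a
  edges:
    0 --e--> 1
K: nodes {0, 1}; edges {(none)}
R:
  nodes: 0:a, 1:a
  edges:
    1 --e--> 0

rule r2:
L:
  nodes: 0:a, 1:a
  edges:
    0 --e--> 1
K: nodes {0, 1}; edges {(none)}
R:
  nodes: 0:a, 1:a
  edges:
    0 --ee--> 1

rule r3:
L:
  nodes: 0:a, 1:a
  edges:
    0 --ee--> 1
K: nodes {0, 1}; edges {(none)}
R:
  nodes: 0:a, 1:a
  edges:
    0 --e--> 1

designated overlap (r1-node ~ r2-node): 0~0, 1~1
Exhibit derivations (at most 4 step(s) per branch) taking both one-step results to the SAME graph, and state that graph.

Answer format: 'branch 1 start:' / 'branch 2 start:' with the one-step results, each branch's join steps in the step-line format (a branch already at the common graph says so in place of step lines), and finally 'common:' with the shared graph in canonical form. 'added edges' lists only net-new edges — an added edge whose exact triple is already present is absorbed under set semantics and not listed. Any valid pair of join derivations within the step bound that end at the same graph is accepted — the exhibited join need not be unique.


branch 1 start:
nodes: 0:a, 1:a
edges: (1,0,e)
branch 2 start:
nodes: 0:a, 1:a
edges: (0,1,ee)
branch 1 step 1: rule r1; match: 0->1, 1->0; deleted nodes (none); deleted edges (1,0,e); added nodes (none); added edges (0,1,e); result: nodes: 0:a, 1:a edges: (0,1,e)
branch 2 step 1: rule r3; match: 0->0, 1->1; deleted nodes (none); deleted edges (0,1,ee); added nodes (none); added edges (0,1,e); result: nodes: 0:a, 1:a edges: (0,1,e)
common:
nodes: 0:a, 1:a
edges: (0,1,e)


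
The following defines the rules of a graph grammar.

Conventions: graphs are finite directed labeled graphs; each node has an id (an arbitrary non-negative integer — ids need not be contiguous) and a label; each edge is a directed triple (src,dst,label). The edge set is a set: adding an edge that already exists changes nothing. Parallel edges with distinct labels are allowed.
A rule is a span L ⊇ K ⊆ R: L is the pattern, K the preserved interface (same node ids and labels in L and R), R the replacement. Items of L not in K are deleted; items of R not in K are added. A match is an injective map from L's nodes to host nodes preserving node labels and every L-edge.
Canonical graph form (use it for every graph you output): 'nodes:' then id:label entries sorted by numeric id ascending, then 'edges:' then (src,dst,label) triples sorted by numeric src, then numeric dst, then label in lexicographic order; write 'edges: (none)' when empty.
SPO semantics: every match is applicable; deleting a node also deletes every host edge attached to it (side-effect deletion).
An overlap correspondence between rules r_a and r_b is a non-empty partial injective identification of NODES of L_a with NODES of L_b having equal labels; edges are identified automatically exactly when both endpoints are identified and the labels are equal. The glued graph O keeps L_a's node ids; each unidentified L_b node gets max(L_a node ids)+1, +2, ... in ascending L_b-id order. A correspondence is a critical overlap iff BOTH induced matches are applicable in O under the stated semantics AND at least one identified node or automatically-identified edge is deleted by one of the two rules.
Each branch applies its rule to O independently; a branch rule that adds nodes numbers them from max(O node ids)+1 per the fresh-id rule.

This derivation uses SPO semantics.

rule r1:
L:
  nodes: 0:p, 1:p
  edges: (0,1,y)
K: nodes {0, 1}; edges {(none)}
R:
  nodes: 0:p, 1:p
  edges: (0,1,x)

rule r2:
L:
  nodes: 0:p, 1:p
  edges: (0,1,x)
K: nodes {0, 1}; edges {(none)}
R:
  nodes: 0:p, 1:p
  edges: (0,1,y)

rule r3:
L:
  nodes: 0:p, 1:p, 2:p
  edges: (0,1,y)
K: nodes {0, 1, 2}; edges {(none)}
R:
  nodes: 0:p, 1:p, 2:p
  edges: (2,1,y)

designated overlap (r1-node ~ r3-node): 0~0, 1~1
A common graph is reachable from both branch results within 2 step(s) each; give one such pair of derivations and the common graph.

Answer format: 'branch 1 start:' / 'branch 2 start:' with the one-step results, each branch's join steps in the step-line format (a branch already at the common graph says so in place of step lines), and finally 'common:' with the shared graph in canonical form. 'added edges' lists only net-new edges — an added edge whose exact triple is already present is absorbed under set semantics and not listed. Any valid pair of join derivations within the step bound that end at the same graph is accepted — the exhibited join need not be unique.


branch 1 start:
nodes: 0:p, 1:p, 2:p
edges: (0,1,x)
branch 2 start:
nodes: 0:p, 1:p, 2:p
edges: (2,1,y)
branch 1 step 1: rule r2; match: 0->0, 1->1; deleted nodes (none); deleted edges (0,1,x); added nodes (none); added edges (0,1,y); result: nodes: 0:p, 1:p, 2:p edges: (0,1,y)
branch 2 step 1: rule r3; match: 0->2, 1->1, 2->0; deleted nodes (none); deleted edges (2,1,y); added nodes (none); added edges (0,1,y); result: nodes: 0:p, 1:p, 2:p edges: (0,1,y)
common:
nodes: 0:p, 1:p, 2:p
edges: (0,1,y)


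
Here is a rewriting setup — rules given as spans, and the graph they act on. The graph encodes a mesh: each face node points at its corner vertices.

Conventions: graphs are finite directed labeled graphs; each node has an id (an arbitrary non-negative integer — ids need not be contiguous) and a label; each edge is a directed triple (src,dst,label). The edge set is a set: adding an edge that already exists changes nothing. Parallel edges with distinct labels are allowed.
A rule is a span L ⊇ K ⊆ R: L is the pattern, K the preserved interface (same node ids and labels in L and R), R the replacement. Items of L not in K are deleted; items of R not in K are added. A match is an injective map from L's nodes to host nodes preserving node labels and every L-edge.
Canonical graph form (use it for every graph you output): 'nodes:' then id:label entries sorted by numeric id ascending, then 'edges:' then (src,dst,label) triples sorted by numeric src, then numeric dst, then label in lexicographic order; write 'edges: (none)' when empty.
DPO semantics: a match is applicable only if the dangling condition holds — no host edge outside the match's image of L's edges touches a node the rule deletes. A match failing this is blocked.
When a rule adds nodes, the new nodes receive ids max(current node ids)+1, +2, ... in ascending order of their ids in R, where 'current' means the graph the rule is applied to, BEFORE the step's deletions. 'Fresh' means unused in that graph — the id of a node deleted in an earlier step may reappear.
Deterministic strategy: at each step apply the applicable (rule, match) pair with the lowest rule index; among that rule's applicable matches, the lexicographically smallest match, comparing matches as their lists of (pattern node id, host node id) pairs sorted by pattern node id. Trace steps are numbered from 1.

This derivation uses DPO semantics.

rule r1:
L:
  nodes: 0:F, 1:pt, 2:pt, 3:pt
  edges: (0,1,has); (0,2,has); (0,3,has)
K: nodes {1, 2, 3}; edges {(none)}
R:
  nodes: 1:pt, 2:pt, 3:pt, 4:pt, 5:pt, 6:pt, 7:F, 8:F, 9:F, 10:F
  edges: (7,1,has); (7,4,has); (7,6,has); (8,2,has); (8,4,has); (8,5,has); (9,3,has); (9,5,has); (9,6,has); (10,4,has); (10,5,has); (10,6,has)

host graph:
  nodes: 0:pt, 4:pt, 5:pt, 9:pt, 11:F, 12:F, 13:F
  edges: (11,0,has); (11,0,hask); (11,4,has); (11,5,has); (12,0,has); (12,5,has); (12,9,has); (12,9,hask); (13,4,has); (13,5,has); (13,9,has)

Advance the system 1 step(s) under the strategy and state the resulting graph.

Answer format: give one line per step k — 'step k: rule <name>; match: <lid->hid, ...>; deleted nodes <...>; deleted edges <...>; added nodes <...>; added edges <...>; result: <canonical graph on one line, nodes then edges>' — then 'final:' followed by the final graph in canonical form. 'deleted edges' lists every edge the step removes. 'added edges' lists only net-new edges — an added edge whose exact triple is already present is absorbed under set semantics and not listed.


step 1: rule r1; match: 0->13, 1->4, 2->5, 3->9; deleted nodes 13; deleted edges (13,4,has); (13,5,has); (13,9,has); added nodes 14, 15, 16, 17, 18, 19, 20; added edges (17,4,has); (17,14,has); (17,16,has); (18,5,has); (18,14,has); (18,15,has); (19,9,has); (19,15,has); (19,16,has); (20,14,has); (20,15,has); (20,16,has); result: nodes: 0:pt, 4:pt, 5:pt, 9:pt, 11:F, 12:F, 14:pt, 15:pt, 16:pt, 17:F, 18:F, 19:F, 20:F edges: (11,0,has); (11,0,hask); (11,4,has); (11,5,has); (12,0,has); (12,5,has); (12,9,has); (12,9,hask); (17,4,has); (17,14,has); (17,16,has); (18,5,has); (18,14,has); (18,15,has); (19,9,has); (19,15,has); (19,16,has); (20,14,has); (20,15,has); (20,16,has)
final:
nodes: 0:pt, 4:pt, 5:pt, 9:pt, 11:F, 12:F, 14:pt, 15:pt, 16:pt, 17:F, 18:F, 19:F, 20:F
edges: (11,0,has); (11,0,hask); (11,4,has); (11,5,has); (12,0,has); (12,5,has); (12,9,has); (12,9,hask); (17,4,has); (17,14,has); (17,16,has); (18,5,has); (18,14,has); (18,15,has); (19,9,has); (19,15,has); (19,16,has); (20,14,has); (20,15,has); (20,16,has)


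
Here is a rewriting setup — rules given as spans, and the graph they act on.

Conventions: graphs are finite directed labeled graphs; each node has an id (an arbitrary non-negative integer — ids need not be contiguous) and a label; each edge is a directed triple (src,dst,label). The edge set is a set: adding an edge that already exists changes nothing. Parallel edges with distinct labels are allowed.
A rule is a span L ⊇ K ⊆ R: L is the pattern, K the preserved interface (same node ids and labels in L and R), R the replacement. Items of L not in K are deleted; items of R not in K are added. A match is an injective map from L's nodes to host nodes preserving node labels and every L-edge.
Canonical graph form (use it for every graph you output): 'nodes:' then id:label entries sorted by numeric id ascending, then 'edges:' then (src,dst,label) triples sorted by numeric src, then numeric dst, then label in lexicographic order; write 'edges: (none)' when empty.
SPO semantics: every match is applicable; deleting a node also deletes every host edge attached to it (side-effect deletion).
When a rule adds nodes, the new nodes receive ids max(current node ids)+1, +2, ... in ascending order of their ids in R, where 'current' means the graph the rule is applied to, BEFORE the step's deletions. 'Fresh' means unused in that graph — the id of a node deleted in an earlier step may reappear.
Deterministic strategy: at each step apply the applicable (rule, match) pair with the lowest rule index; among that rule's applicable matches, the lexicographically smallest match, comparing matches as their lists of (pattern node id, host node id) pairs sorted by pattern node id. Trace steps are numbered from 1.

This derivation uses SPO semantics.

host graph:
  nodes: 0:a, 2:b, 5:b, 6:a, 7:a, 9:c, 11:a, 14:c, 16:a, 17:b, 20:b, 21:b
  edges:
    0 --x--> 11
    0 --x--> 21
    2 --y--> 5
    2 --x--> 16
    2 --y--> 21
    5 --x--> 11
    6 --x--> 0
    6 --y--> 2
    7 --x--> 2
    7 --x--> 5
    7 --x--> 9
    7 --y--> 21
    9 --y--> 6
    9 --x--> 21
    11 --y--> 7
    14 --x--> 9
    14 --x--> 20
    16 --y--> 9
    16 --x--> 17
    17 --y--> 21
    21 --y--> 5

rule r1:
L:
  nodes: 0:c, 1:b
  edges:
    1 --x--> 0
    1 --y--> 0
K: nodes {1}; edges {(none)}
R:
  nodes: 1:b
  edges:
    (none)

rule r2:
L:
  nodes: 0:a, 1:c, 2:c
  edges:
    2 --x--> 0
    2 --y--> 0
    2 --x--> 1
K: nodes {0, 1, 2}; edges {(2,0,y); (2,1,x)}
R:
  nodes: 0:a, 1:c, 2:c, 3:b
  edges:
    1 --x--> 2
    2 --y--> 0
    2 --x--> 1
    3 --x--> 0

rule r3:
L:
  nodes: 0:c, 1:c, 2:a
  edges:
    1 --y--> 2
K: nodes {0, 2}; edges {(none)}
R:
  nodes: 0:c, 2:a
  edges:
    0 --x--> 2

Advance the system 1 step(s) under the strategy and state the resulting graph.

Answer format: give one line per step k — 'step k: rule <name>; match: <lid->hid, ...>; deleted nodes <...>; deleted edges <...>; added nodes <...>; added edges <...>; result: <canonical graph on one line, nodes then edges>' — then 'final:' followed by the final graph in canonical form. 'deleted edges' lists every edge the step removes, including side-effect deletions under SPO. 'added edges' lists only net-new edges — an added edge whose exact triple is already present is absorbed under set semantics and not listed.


step 1: rule r3; match: 0->14, 1->9, 2->6; deleted nodes 9; deleted edges (7,9,x); (9,6,y); (9,21,x); (14,9,x); (16,9,y); added nodes (none); added edges (14,6,x); result: nodes: 0:a, 2:b, 5:b, 6:a, 7:a, 11:a, 14:c, 16:a, 17:b, 20:b, 21:b edges: (0,11,x); (0,21,x); (2,5,y); (2,16,x); (2,21,y); (5,11,x); (6,0,x); (6,2,y); (7,2,x); (7,5,x); (7,21,y); (11,7,y); (14,6,x); (14,20,x); (16,17,x); (17,21,y); (21,5,y)
final:
nodes: 0:a, 2:b, 5:b, 6:a, 7:a, 11:a, 14:c, 16:a, 17:b, 20:b, 21:b
edges: (0,11,x); (0,21,x); (2,5,y); (2,16,x); (2,21,y); (5,11,x); (6,0,x); (6,2,y); (7,2,x); (7,5,x); (7,21,y); (11,7,y); (14,6,x); (14,20,x); (16,17,x); (17,21,y); (21,5,y)


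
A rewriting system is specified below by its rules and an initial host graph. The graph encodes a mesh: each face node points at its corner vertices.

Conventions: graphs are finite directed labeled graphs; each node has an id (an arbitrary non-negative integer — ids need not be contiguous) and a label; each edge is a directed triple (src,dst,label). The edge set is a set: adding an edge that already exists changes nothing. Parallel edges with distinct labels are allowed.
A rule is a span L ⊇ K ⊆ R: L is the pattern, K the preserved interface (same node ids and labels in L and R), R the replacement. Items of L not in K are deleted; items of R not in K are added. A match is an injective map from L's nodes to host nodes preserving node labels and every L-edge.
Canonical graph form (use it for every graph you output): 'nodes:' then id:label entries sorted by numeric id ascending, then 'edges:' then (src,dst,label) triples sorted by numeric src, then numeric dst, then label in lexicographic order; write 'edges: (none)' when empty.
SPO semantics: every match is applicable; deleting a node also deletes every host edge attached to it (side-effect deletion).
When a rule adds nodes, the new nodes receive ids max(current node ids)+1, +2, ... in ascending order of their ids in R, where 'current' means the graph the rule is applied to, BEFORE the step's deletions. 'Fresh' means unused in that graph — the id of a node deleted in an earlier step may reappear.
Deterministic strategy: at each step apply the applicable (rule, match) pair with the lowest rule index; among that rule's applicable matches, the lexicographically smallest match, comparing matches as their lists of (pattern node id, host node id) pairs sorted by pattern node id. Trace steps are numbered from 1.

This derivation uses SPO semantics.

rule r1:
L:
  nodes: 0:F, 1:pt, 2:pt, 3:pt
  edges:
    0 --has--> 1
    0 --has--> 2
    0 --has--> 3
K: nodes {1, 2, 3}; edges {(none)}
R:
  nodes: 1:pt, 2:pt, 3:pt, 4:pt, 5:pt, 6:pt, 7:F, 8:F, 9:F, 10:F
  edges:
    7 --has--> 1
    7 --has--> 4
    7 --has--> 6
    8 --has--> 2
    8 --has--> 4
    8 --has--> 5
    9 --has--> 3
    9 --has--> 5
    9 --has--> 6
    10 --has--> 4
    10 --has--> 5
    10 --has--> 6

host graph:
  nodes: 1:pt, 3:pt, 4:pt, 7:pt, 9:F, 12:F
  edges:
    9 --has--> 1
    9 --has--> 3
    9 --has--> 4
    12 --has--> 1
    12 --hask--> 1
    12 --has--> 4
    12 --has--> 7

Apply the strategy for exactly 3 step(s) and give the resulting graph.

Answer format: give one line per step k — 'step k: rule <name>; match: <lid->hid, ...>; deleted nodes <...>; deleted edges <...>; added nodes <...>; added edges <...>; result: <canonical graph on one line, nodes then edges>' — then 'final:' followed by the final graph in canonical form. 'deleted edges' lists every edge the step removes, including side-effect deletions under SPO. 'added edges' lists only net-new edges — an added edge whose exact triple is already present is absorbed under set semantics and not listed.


step 1: rule r1; match: 0->9, 1->1, 2->3, 3->4; deleted nodes 9; deleted edges (9,1,has); (9,3,has); (9,4,has); added nodes 13, 14, 15, 16, 17, 18, 19; added edges (16,1,has); (16,13,has); (16,15,has); (17,3,has); (17,13,has); (17,14,has); (18,4,has); (18,14,has); (18,15,has); (19,13,has); (19,14,has); (19,15,has); result: nodes: 1:pt, 3:pt, 4:pt, 7:pt, 12:F, 13:pt, 14:pt, 15:pt, 16:F, 17:F, 18:F, 19:F edges: (12,1,has); (12,1,hask); (12,4,has); (12,7,has); (16,1,has); (16,13,has); (16,15,has); (17,3,has); (17,13,has); (17,14,has); (18,4,has); (18,14,has); (18,15,has); (19,13,has); (19,14,has); (19,15,has)
step 2: rule r1; match: 0->12, 1->1, 2->4, 3->7; deleted nodes 12; deleted edges (12,1,has); (12,1,hask); (12,4,has); (12,7,has); added nodes 20, 21, 22, 23, 24, 25, 26; added edges (23,1,has); (23,20,has); (23,22,has); (24,4,has); (24,20,has); (24,21,has); (25,7,has); (25,21,has); (25,22,has); (26,20,has); (26,21,has); (26,22,has); result: nodes: 1:pt, 3:pt, 4:pt, 7:pt, 13:pt, 14:pt, 15:pt, 16:F, 17:F, 18:F, 19:F, 20:pt, 21:pt, 22:pt, 23:F, 24:F, 25:F, 26:F edges: (16,1,has); (16,13,has); (16,15,has); (17,3,has); (17,13,has); (17,14,has); (18,4,has); (18,14,has); (18,15,has); (19,13,has); (19,14,has); (19,15,has); (23,1,has); (23,20,has); (23,22,has); (24,4,has); (24,20,has); (24,21,has); (25,7,has); (25,21,has); (25,22,has); (26,20,has); (26,21,has); (26,22,has)
step 3: rule r1; match: 0->16, 1->1, 2->13, 3->15; deleted nodes 16; deleted edges (16,1,has); (16,13,has); (16,15,has); added nodes 27, 28, 29, 30, 31, 32, 33; added edges (30,1,has); (30,27,has); (30,29,has); (31,13,has); (31,27,has); (31,28,has); (32,15,has); (32,28,has); (32,29,has); (33,27,has); (33,28,has); (33,29,has); result: nodes: 1:pt, 3:pt, 4:pt, 7:pt, 13:pt, 14:pt, 15:pt, 17:F, 18:F, 19:F, 20:pt, 21:pt, 22:pt, 23:F, 24:F, 25:F, 26:F, 27:pt, 28:pt, 29:pt, 30:F, 31:F, 32:F, 33:F edges: (17,3,has); (17,13,has); (17,14,has); (18,4,has); (18,14,has); (18,15,has); (19,13,has); (19,14,has); (19,15,has); (23,1,has); (23,20,has); (23,22,has); (24,4,has); (24,20,has); (24,21,has); (25,7,has); (25,21,has); (25,22,has); (26,20,has); (26,21,has); (26,22,has); (30,1,has); (30,27,has); (30,29,has); (31,13,has); (31,27,has); (31,28,has); (32,15,has); (32,28,has); (32,29,has); (33,27,has); (33,28,has); (33,29,has)
final:
nodes: 1:pt, 3:pt, 4:pt, 7:pt, 13:pt, 14:pt, 15:pt, 17:F, 18:F, 19:F, 20:pt, 21:pt, 22:pt, 23:F, 24:F, 25:F, 26:F, 27:pt, 28:pt, 29:pt, 30:F, 31:F, 32:F, 33:F
edges: (17,3,has); (17,13,has); (17,14,has); (18,4,has); (18,14,has); (18,15,has); (19,13,has); (19,14,has); (19,15,has); (23,1,has); (23,20,has); (23,22,has); (24,4,has); (24,20,has); (24,21,has); (25,7,has); (25,21,has); (25,22,has); (26,20,has); (26,21,has); (26,22,has); (30,1,has); (30,27,has); (30,29,has); (31,13,has); (31,27,has); (31,28,has); (32,15,has); (32,28,has); (32,29,has); (33,27,has); (33,28,has); (33,29,has)


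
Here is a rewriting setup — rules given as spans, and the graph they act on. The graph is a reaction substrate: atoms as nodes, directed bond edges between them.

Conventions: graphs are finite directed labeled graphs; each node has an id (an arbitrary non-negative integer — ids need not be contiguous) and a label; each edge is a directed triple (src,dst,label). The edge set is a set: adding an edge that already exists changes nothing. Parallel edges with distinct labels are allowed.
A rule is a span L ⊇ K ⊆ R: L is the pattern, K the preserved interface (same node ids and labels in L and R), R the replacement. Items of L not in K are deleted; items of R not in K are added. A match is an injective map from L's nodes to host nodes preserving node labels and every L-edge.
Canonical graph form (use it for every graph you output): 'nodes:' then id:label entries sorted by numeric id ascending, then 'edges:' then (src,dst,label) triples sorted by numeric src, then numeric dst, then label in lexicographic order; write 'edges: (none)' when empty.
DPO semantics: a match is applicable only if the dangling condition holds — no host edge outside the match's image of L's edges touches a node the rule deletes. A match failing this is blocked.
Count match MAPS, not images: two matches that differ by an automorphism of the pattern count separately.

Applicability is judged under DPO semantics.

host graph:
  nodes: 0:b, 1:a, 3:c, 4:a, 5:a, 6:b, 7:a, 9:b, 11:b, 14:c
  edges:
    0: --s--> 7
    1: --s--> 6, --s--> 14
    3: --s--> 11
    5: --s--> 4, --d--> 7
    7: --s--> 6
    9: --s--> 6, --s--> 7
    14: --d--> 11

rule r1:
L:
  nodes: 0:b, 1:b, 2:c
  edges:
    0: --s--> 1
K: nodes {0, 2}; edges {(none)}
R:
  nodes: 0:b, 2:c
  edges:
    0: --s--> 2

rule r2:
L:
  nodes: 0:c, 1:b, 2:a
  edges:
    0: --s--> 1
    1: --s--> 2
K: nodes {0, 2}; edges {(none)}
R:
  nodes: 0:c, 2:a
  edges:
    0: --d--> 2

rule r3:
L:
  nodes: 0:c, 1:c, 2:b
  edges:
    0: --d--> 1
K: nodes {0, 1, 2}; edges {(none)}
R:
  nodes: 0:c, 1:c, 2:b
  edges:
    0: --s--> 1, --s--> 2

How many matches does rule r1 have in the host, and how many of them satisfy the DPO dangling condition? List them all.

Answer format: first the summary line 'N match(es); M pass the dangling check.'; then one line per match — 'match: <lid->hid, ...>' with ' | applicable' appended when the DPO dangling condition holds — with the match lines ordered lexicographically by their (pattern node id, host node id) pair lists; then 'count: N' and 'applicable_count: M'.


2 match(es); 0 pass the dangling check.
match: 0->9, 1->6, 2->3
match: 0->9, 1->6, 2->14
count: 2
applicable_count: 0


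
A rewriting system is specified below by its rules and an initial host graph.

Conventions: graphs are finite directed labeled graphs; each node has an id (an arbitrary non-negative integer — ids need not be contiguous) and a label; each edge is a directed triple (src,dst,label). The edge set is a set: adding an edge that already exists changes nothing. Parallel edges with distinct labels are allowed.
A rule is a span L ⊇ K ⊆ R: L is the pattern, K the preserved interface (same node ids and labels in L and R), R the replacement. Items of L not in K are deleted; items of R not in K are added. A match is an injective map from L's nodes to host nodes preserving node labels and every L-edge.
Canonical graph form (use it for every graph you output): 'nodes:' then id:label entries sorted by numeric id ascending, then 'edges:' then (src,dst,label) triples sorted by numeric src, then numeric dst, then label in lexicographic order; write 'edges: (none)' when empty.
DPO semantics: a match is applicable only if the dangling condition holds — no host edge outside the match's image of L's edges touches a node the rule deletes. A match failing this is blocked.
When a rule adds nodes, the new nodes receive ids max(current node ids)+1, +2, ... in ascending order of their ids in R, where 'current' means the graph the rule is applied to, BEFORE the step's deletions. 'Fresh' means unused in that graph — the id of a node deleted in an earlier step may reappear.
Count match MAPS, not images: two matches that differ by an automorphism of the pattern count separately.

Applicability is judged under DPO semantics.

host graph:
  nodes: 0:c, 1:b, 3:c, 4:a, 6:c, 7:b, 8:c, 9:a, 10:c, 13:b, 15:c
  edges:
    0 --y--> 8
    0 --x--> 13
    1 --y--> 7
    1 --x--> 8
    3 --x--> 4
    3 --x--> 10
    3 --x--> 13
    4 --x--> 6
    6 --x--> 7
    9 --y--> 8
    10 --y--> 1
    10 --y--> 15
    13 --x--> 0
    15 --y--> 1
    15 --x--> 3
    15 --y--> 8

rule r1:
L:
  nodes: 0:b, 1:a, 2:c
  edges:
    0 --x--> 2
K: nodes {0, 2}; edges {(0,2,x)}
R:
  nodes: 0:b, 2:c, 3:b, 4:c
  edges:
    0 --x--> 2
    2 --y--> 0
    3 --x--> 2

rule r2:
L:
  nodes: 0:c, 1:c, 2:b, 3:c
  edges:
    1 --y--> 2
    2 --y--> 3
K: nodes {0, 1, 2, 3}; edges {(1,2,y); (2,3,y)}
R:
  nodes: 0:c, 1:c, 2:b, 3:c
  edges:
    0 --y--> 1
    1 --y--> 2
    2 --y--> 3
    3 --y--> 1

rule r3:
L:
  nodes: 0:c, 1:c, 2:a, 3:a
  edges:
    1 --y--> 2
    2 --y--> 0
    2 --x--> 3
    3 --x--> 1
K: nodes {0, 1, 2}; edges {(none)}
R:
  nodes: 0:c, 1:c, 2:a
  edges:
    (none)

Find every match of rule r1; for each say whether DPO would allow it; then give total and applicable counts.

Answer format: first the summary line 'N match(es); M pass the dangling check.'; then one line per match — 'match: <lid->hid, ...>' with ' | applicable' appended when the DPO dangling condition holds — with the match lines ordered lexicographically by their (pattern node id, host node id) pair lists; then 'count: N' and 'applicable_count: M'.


4 match(es); 0 pass the dangling check.
match: 0->1, 1->4, 2->8
match: 0->1, 1->9, 2->8
match: 0->13, 1->4, 2->0
match: 0->13, 1->9, 2->0
count: 4
applicable_count: 0


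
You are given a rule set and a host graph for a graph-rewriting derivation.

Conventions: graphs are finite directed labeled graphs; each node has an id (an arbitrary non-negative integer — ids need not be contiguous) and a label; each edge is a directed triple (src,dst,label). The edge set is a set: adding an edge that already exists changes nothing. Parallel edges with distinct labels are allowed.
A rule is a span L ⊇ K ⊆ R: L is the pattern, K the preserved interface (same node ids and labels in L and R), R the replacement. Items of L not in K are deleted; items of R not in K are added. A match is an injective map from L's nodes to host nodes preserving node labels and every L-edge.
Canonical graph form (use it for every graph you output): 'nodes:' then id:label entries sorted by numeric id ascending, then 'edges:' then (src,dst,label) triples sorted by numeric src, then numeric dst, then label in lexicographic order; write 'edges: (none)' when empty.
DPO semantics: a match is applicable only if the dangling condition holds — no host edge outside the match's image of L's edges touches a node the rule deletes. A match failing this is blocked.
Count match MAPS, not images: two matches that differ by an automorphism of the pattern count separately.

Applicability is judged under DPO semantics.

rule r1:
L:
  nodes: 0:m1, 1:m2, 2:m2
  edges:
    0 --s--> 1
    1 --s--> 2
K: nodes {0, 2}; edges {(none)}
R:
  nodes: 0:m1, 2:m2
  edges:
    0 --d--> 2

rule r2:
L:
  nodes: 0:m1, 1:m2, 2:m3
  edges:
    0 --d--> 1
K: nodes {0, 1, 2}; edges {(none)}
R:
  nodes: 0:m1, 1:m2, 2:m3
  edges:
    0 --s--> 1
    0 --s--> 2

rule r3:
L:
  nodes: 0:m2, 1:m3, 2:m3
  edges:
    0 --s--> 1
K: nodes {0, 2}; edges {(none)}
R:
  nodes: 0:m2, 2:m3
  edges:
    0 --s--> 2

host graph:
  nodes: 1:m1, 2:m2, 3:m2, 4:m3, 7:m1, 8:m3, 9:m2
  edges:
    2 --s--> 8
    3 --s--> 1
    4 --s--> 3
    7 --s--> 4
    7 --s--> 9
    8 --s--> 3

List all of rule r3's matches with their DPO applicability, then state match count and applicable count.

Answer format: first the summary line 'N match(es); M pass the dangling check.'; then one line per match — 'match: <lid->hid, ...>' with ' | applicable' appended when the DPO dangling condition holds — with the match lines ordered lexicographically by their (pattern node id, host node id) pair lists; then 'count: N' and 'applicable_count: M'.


1 match(es); 0 pass the dangling check.
match: 0->2, 1->8, 2->4
count: 1
applicable_count: 0


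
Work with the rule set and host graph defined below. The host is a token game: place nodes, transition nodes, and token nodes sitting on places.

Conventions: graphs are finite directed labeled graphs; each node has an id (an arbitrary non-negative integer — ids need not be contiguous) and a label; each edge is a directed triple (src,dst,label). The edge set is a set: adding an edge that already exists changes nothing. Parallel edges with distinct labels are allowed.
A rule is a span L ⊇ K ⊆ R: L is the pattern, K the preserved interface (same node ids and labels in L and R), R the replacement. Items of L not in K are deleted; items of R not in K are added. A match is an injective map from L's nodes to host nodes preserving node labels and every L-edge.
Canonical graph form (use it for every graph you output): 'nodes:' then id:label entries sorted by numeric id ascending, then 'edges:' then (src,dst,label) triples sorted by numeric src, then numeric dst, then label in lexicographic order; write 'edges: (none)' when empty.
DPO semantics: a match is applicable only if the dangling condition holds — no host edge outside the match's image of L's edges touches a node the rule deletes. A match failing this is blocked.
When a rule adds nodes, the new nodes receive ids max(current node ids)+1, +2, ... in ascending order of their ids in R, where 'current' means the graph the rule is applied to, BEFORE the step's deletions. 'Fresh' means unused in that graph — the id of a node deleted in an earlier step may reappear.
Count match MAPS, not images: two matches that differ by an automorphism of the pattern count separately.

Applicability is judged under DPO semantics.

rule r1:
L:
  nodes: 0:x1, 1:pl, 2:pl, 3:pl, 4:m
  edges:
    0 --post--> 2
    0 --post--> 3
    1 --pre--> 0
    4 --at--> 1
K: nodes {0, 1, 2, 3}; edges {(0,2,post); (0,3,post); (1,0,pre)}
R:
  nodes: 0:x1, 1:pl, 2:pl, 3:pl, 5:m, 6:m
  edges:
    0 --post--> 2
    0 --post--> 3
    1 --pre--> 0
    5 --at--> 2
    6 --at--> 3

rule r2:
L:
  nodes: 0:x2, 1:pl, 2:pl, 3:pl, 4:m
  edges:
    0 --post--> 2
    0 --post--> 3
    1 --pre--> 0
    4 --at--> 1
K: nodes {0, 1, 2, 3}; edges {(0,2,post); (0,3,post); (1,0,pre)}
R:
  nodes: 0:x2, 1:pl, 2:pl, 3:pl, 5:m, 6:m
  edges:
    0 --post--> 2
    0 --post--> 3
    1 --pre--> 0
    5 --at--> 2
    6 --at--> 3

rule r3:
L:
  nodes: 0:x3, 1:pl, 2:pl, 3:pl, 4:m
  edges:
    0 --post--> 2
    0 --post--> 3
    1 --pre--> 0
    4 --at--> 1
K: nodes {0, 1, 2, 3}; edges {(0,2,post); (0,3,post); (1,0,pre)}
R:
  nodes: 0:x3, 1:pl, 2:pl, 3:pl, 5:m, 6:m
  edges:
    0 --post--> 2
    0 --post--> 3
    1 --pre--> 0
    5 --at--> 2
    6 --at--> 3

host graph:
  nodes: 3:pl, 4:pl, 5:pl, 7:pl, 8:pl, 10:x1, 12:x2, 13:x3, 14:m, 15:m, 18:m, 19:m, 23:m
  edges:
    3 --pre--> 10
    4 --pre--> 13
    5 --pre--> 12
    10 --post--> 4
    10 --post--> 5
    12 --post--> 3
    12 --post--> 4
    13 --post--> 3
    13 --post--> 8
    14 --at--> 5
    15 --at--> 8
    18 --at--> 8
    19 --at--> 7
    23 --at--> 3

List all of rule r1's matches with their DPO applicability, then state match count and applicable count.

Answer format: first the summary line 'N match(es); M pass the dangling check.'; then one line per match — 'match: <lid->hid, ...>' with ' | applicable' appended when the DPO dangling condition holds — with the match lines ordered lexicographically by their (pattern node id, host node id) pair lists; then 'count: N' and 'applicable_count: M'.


2 match(es); 2 pass the dangling check.
match: 0->10, 1->3, 2->4, 3->5, 4->23 | applicable
match: 0->10, 1->3, 2->5, 3->4, 4->23 | applicable
count: 2
applicable_count: 2


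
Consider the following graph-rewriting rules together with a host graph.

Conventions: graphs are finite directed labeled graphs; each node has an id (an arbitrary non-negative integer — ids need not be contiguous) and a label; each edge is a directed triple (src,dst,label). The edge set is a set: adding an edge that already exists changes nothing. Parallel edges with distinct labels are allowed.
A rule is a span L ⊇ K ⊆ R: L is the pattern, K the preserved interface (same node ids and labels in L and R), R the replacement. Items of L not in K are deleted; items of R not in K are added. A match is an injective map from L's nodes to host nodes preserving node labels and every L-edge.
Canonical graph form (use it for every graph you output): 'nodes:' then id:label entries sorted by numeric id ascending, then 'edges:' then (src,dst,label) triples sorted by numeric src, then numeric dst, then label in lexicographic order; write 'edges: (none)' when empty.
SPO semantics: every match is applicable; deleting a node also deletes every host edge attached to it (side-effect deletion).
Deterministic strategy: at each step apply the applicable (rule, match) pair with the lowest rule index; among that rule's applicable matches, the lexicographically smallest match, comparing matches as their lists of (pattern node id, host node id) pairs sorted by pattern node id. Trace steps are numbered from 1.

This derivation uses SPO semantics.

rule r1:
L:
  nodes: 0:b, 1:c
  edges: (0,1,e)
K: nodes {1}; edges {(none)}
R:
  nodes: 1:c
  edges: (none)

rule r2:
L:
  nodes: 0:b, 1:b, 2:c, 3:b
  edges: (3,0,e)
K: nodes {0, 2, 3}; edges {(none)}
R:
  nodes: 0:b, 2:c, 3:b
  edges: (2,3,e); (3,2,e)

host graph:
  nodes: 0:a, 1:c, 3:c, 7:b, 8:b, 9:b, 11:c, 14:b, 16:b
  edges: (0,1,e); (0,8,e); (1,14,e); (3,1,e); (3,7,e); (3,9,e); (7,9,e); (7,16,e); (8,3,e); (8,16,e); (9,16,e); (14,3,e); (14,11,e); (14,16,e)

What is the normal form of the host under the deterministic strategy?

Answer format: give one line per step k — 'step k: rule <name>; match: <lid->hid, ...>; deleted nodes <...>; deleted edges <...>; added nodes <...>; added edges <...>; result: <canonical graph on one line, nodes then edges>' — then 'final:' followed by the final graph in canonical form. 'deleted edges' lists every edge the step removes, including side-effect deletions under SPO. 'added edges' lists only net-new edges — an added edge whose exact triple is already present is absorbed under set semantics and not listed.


step 1: rule r1; match: 0->8, 1->3; deleted nodes 8; deleted edges (0,8,e); (8,3,e); (8,16,e); added nodes (none); added edges (none); result: nodes: 0:a, 1:c, 3:c, 7:b, 9:b, 11:c, 14:b, 16:b edges: (0,1,e); (1,14,e); (3,1,e); (3,7,e); (3,9,e); (7,9,e); (7,16,e); (9,16,e); (14,3,e); (14,11,e); (14,16,e)
step 2: rule r1; match: 0->14, 1->3; deleted nodes 14; deleted edges (1,14,e); (14,3,e); (14,11,e); (14,16,e); added nodes (none); added edges (none); result: nodes: 0:a, 1:c, 3:c, 7:b, 9:b, 11:c, 16:b edges: (0,1,e); (3,1,e); (3,7,e); (3,9,e); (7,9,e); (7,16,e); (9,16,e)
step 3: rule r2; match: 0->9, 1->16, 2->1, 3->7; deleted nodes 16; deleted edges (7,9,e); (7,16,e); (9,16,e); added nodes (none); added edges (1,7,e); (7,1,e); result: nodes: 0:a, 1:c, 3:c, 7:b, 9:b, 11:c edges: (0,1,e); (1,7,e); (3,1,e); (3,7,e); (3,9,e); (7,1,e)
step 4: rule r1; match: 0->7, 1->1; deleted nodes 7; deleted edges (1,7,e); (3,7,e); (7,1,e); added nodes (none); added edges (none); result: nodes: 0:a, 1:c, 3:c, 9:b, 11:c edges: (0,1,e); (3,1,e); (3,9,e)
final:
nodes: 0:a, 1:c, 3:c, 9:b, 11:c
edges: (0,1,e); (3,1,e); (3,9,e)


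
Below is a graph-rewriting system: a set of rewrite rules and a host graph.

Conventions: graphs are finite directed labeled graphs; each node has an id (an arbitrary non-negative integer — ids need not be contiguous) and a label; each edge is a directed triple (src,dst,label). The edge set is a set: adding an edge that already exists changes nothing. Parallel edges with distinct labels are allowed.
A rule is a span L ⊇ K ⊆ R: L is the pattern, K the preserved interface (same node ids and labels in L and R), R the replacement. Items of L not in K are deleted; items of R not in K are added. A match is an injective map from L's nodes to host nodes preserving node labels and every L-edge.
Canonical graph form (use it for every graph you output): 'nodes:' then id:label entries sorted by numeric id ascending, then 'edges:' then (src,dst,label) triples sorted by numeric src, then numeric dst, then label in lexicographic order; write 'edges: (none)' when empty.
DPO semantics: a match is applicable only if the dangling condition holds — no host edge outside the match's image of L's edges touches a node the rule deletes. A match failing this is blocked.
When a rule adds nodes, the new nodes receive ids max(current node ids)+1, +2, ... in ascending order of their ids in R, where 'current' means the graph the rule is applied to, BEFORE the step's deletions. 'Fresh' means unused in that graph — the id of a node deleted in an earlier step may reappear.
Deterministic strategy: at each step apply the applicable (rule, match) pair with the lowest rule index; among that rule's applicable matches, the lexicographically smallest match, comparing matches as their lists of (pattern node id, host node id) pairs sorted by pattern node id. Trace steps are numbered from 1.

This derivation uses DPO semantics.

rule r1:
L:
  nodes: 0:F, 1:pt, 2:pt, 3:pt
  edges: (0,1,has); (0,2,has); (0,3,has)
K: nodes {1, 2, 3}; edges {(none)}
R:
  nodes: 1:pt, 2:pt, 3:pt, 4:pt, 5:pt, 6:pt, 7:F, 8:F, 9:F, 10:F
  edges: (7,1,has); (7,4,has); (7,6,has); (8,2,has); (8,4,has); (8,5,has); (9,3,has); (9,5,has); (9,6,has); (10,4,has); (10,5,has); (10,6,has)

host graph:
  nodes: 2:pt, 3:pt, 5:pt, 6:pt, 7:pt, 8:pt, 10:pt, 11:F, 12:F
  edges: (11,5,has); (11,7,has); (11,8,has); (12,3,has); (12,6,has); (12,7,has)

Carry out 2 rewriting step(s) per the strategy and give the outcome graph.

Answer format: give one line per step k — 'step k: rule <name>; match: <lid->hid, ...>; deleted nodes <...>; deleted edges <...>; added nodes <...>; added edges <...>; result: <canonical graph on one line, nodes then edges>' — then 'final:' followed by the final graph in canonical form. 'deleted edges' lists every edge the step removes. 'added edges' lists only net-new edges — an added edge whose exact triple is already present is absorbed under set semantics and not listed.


step 1: rule r1; match: 0->11, 1->5, 2->7, 3->8; deleted nodes 11; deleted edges (11,5,has); (11,7,has); (11,8,has); added nodes 13, 14, 15, 16, 17, 18, 19; added edges (16,5,has); (16,13,has); (16,15,has); (17,7,has); (17,13,has); (17,14,has); (18,8,has); (18,14,has); (18,15,has); (19,13,has); (19,14,has); (19,15,has); result: nodes: 2:pt, 3:pt, 5:pt, 6:pt, 7:pt, 8:pt, 10:pt, 12:F, 13:pt, 14:pt, 15:pt, 16:F, 17:F, 18:F, 19:F edges: (12,3,has); (12,6,has); (12,7,has); (16,5,has); (16,13,has); (16,15,has); (17,7,has); (17,13,has); (17,14,has); (18,8,has); (18,14,has); (18,15,has); (19,13,has); (19,14,has); (19,15,has)
step 2: rule r1; match: 0->12, 1->3, 2->6, 3->7; deleted nodes 12; deleted edges (12,3,has); (12,6,has); (12,7,has); added nodes 20, 21, 22, 23, 24, 25, 26; added edges (23,3,has); (23,20,has); (23,22,has); (24,6,has); (24,20,has); (24,21,has); (25,7,has); (25,21,has); (25,22,has); (26,20,has); (26,21,has); (26,22,has); result: nodes: 2:pt, 3:pt, 5:pt, 6:pt, 7:pt, 8:pt, 10:pt, 13:pt, 14:pt, 15:pt, 16:F, 17:F, 18:F, 19:F, 20:pt, 21:pt, 22:pt, 23:F, 24:F, 25:F, 26:F edges: (16,5,has); (16,13,has); (16,15,has); (17,7,has); (17,13,has); (17,14,has); (18,8,has); (18,14,has); (18,15,has); (19,13,has); (19,14,has); (19,15,has); (23,3,has); (23,20,has); (23,22,has); (24,6,has); (24,20,has); (24,21,has); (25,7,has); (25,21,has); (25,22,has); (26,20,has); (26,21,has); (26,22,has)
final:
nodes: 2:pt, 3:pt, 5:pt, 6:pt, 7:pt, 8:pt, 10:pt, 13:pt, 14:pt, 15:pt, 16:F, 17:F, 18:F, 19:F, 20:pt, 21:pt, 22:pt, 23:F, 24:F, 25:F, 26:F
edges: (16,5,has); (16,13,has); (16,15,has); (17,7,has); (17,13,has); (17,14,has); (18,8,has); (18,14,has); (18,15,has); (19,13,has); (19,14,has); (19,15,has); (23,3,has); (23,20,has); (23,22,has); (24,6,has); (24,20,has); (24,21,has); (25,7,has); (25,21,has); (25,22,has); (26,20,has); (26,21,has); (26,22,has)
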